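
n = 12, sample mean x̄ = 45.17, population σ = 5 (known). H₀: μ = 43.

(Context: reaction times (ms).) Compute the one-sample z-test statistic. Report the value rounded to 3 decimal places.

SE = σ/√n = 5/√12 = 1.4434
z = (x̄−μ₀)/SE = (45.17−43)/1.4434 = 1.5034

test statistic = 1.503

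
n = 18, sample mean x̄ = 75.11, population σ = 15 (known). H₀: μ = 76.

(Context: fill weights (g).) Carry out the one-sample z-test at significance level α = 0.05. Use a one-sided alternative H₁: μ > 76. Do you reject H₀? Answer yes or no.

reject H₀: no

SE = σ/√n = 15/√18 = 3.5355
z = (x̄−μ₀)/SE = (75.11−76)/3.5355 = -0.2517
p-value (one-sided, H₁ greater) = 0.59938
At α=0.05: p ≥ α → fail to reject H₀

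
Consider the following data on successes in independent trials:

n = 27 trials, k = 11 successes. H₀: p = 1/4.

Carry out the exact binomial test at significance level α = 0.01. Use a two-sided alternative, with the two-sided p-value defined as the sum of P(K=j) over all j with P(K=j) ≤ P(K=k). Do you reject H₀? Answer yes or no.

reject H₀: no

Exact binomial: n=27, k=11, p₀=1/4=0.2500
P(X=j) = C(n,j)·p₀^j·(1−p₀)^(n−j); p = Σ P(X=j) over j with P(X=j) ≤ P(X=11)
p-value (two-sided) = 0.07352
At α=0.01: p ≥ α → fail to reject H₀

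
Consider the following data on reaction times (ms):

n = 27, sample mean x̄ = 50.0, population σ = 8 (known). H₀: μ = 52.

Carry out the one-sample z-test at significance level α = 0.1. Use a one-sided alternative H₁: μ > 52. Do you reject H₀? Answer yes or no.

SE = σ/√n = 8/√27 = 1.5396
z = (x̄−μ₀)/SE = (50.0−52)/1.5396 = -1.2990
p-value (one-sided, H₁ greater) = 0.90303
At α=0.1: p ≥ α → fail to reject H₀

reject H₀: no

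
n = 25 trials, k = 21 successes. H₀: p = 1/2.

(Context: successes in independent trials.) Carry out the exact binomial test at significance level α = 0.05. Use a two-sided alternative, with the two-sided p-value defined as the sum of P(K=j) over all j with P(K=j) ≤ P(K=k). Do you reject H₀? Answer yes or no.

reject H₀: yes

Exact binomial: n=25, k=21, p₀=1/2=0.5000
P(X=j) = C(n,j)·p₀^j·(1−p₀)^(n−j); p = Σ P(X=j) over j with P(X=j) ≤ P(X=21)
p-value (two-sided) = 0.00091
At α=0.05: p < α → reject H₀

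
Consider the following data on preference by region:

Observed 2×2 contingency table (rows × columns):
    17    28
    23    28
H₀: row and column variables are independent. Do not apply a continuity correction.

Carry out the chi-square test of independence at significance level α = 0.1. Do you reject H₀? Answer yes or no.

Row totals [45, 51], col totals [40, 56], n=96
χ² = (17−18.75)²/18.75 + (28−26.25)²/26.25 + (23−21.25)²/21.25 + (28−29.75)²/29.75 = 0.5271
df = 1
p-value (upper-tail) = 0.46785
At α=0.1: p ≥ α → fail to reject H₀

reject H₀: no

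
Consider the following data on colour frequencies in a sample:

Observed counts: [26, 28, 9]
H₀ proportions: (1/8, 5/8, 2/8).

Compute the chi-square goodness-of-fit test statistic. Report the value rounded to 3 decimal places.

n = 63; E_i = n·p_i = [7.88, 39.38, 15.75]
χ² = (26−7.88)²/7.88 + (28−39.38)²/39.38 + (9−15.75)²/15.75 = 47.8952
df = 2

test statistic = 47.895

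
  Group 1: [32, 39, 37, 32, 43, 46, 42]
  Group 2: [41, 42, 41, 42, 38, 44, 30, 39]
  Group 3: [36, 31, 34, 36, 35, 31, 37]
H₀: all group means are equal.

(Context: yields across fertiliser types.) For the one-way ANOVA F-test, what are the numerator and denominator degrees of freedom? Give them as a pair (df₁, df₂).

degrees of freedom = [2, 19]

k = 3 groups, N = 22 total
df = (k−1, N−k) = (3−1, 22−3) = (2, 19)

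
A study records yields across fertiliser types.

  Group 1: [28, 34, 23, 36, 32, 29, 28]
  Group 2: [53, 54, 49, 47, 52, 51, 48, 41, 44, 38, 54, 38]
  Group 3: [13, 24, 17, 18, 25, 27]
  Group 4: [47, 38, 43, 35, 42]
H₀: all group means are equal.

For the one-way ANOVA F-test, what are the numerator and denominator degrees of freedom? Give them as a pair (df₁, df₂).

k = 4 groups, N = 30 total
df = (k−1, N−k) = (4−1, 30−4) = (3, 26)

degrees of freedom = [3, 26]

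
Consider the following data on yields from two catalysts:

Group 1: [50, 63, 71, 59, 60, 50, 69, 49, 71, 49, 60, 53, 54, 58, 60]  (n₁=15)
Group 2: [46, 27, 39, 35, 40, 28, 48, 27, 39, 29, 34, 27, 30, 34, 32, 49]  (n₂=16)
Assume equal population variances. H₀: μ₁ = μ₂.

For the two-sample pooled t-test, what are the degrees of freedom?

degrees of freedom = 29

df = n₁ + n₂ − 2 = 15 + 16 − 2 = 29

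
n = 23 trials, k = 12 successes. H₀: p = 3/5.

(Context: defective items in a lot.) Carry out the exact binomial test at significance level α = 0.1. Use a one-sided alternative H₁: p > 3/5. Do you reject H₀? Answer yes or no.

Exact binomial: n=23, k=12, p₀=3/5=0.6000
P(X≥12) from Σ C(n,i)·p₀^i·(1−p₀)^(n−i)
p-value (one-sided, H₁ greater) = 0.83636
At α=0.1: p ≥ α → fail to reject H₀

reject H₀: no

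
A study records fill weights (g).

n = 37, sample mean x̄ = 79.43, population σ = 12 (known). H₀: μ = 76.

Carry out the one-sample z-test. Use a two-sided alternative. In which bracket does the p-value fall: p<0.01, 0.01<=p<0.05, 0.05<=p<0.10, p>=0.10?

p-value bracket: 0.05<=p<0.10

SE = σ/√n = 12/√37 = 1.9728
z = (x̄−μ₀)/SE = (79.43−76)/1.9728 = 1.7387
p-value (two-sided) = 0.08210
→ bracket: 0.05<=p<0.10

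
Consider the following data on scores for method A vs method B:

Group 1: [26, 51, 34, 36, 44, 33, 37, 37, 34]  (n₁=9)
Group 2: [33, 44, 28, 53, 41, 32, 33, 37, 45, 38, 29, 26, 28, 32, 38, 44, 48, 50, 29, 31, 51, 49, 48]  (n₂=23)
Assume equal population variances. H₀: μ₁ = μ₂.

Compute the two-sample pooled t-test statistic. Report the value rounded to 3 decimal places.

x̄₁=36.889, s₁=7.079, n₁=9
x̄₂=38.565, s₂=8.686, n₂=23
s_p² = [8·7.079² + 22·8.686²]/30 = 68.6847
SE = √(s_p²·(1/9+1/23)) = 3.2585
t = (36.889−38.565)/3.2585 = -0.5144
df = 30

test statistic = -0.514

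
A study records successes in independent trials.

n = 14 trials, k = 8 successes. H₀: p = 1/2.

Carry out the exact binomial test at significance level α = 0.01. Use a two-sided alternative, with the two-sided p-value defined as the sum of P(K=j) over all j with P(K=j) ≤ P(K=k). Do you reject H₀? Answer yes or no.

reject H₀: no

Exact binomial: n=14, k=8, p₀=1/2=0.5000
P(X=j) = C(n,j)·p₀^j·(1−p₀)^(n−j); p = Σ P(X=j) over j with P(X=j) ≤ P(X=8)
p-value (two-sided) = 0.79053
At α=0.01: p ≥ α → fail to reject H₀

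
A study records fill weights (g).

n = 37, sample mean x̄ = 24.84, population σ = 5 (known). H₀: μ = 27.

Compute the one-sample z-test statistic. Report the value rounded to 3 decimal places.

SE = σ/√n = 5/√37 = 0.8220
z = (x̄−μ₀)/SE = (24.84−27)/0.8220 = -2.6278

test statistic = -2.628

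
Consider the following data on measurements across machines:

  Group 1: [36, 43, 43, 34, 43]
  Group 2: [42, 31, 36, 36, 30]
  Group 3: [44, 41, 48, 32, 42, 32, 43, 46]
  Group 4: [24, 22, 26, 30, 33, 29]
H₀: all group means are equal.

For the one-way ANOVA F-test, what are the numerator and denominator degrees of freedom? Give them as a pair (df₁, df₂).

k = 4 groups, N = 24 total
df = (k−1, N−k) = (4−1, 24−4) = (3, 20)

degrees of freedom = [3, 20]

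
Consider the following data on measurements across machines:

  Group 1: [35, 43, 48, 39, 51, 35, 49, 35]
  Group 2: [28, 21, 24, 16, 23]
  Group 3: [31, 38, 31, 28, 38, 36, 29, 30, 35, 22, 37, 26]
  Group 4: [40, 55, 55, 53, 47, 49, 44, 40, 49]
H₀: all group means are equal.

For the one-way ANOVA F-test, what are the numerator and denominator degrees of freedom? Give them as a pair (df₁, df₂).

degrees of freedom = [3, 30]

k = 4 groups, N = 34 total
df = (k−1, N−k) = (4−1, 34−4) = (3, 30)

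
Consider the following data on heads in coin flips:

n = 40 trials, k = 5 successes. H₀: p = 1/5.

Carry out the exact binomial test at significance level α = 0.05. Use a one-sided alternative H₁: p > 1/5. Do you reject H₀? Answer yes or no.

Exact binomial: n=40, k=5, p₀=1/5=0.2000
P(X≥5) from Σ C(n,i)·p₀^i·(1−p₀)^(n−i)
p-value (one-sided, H₁ greater) = 0.92409
At α=0.05: p ≥ α → fail to reject H₀

reject H₀: no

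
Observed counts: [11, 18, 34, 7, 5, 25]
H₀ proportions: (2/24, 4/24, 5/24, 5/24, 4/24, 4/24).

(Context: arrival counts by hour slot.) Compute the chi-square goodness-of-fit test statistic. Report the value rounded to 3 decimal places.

test statistic = 30.800

n = 100; E_i = n·p_i = [8.33, 16.67, 20.83, 20.83, 16.67, 16.67]
χ² = (11−8.33)²/8.33 + (18−16.67)²/16.67 + (34−20.83)²/20.83 + (7−20.83)²/20.83 + (5−16.67)²/16.67 + (25−16.67)²/16.67 = 30.8000
df = 5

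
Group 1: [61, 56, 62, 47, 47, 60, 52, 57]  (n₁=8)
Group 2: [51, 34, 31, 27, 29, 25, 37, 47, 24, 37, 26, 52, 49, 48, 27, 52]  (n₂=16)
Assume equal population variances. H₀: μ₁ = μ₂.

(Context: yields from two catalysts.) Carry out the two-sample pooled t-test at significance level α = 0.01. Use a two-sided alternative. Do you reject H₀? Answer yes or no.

x̄₁=55.250, s₁=5.994, n₁=8
x̄₂=37.250, s₂=10.810, n₂=16
s_p² = [7·5.994² + 15·10.810²]/22 = 91.1136
SE = √(s_p²·(1/8+1/16)) = 4.1333
t = (55.250−37.250)/4.1333 = 4.3549
df = 22
p-value (two-sided) = 0.00025
At α=0.01: p < α → reject H₀

reject H₀: yes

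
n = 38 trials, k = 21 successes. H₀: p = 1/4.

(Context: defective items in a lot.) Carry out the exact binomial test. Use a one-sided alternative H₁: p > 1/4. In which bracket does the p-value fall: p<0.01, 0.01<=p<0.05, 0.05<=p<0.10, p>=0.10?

p-value bracket: p<0.01

Exact binomial: n=38, k=21, p₀=1/4=0.2500
P(X≥21) from Σ C(n,i)·p₀^i·(1−p₀)^(n−i)
p-value (one-sided, H₁ greater) = 0.00007
→ bracket: p<0.01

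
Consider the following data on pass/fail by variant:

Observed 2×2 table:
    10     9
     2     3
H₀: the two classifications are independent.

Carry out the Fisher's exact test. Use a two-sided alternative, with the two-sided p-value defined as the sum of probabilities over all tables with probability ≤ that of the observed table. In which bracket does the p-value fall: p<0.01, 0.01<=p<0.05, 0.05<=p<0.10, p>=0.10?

p-value bracket: p>=0.10

Margins: r₁=19, r₂=5, c₁=12, c₂=12, n=24
p_obs = C(19,10)·C(5,2)/C(24,12); sum pmf over tables with pmf ≤ p_obs
p-value (two-sided) = 1.00000
→ bracket: p>=0.10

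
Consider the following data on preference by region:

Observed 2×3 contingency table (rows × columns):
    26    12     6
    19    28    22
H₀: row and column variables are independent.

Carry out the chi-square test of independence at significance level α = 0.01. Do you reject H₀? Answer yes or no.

reject H₀: yes

Row totals [44, 69], col totals [45, 40, 28], n=113
χ² = (26−17.52)²/17.52 + (12−15.58)²/15.58 + (6−10.90)²/10.90 + (19−27.48)²/27.48 + (28−24.42)²/24.42 + (22−17.10)²/17.10 = 11.6721
df = 2
p-value (upper-tail) = 0.00292
At α=0.01: p < α → reject H₀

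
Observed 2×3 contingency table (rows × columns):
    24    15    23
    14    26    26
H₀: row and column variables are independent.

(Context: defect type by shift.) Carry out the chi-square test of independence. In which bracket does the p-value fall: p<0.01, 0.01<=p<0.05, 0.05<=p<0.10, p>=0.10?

Row totals [62, 66], col totals [38, 41, 49], n=128
χ² = (24−18.41)²/18.41 + (15−19.86)²/19.86 + (23−23.73)²/23.73 + (14−19.59)²/19.59 + (26−21.14)²/21.14 + (26−25.27)²/25.27 = 5.6470
df = 2
p-value (upper-tail) = 0.05940
→ bracket: 0.05<=p<0.10

p-value bracket: 0.05<=p<0.10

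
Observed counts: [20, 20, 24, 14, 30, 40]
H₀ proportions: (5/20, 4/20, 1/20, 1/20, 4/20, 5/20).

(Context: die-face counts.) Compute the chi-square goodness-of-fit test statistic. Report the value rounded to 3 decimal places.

test statistic = 54.297

n = 148; E_i = n·p_i = [37.00, 29.60, 7.40, 7.40, 29.60, 37.00]
χ² = (20−37.00)²/37.00 + (20−29.60)²/29.60 + (24−7.40)²/7.40 + (14−7.40)²/7.40 + (30−29.60)²/29.60 + (40−37.00)²/37.00 = 54.2973
df = 5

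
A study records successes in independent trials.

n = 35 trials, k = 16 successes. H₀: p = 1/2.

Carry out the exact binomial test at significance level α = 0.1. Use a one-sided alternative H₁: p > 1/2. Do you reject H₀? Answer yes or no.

reject H₀: no

Exact binomial: n=35, k=16, p₀=1/2=0.5000
P(X≥16) from Σ C(n,i)·p₀^i·(1−p₀)^(n−i)
p-value (one-sided, H₁ greater) = 0.75022
At α=0.1: p ≥ α → fail to reject H₀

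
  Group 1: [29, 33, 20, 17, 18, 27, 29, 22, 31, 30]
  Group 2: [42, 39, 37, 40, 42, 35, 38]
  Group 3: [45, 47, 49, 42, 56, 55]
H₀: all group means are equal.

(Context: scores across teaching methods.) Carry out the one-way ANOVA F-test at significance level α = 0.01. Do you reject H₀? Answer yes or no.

reject H₀: yes

Group means [25.60, 39.00, 49.00], grand mean 35.783
SSB = Σnᵢ(x̄ᵢ−x̄)² = 2157.513; SSW = ΣΣ(x−x̄ᵢ)² = 498.400
MSB = 2157.513/2 = 1078.7565; MSW = 498.400/20 = 24.9200
F = MSB/MSW = 43.2888
df = (2, 20)
p-value (upper-tail) = 0.00000
At α=0.01: p < α → reject H₀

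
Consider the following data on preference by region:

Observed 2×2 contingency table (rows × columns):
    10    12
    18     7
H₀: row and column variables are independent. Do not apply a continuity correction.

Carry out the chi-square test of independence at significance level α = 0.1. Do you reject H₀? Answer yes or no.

reject H₀: yes

Row totals [22, 25], col totals [28, 19], n=47
χ² = (10−13.11)²/13.11 + (12−8.89)²/8.89 + (18−14.89)²/14.89 + (7−10.11)²/10.11 = 3.4240
df = 1
p-value (upper-tail) = 0.06426
At α=0.1: p < α → reject H₀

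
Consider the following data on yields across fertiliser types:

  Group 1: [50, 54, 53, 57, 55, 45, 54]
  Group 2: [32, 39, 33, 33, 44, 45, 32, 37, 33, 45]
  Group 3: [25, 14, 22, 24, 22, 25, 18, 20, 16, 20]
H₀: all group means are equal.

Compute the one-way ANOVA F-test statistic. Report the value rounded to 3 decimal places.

Group means [52.57, 37.30, 20.60], grand mean 35.074
SSB = Σnᵢ(x̄ᵢ−x̄)² = 4287.638; SSW = ΣΣ(x−x̄ᵢ)² = 498.214
MSB = 4287.638/2 = 2143.8188; MSW = 498.214/24 = 20.7589
F = MSB/MSW = 103.2721
df = (2, 24)

test statistic = 103.272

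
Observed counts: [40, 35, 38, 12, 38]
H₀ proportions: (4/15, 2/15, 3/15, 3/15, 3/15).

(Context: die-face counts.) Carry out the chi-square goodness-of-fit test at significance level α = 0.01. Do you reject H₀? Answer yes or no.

reject H₀: yes

n = 163; E_i = n·p_i = [43.47, 21.73, 32.60, 32.60, 32.60]
χ² = (40−43.47)²/43.47 + (35−21.73)²/21.73 + (38−32.60)²/32.60 + (12−32.60)²/32.60 + (38−32.60)²/32.60 = 23.1810
df = 4
p-value (upper-tail) = 0.00012
At α=0.01: p < α → reject H₀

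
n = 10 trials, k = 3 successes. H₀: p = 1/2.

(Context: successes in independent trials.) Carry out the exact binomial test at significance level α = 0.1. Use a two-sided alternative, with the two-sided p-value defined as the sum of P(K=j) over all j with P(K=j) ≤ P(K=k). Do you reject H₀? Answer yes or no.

Exact binomial: n=10, k=3, p₀=1/2=0.5000
P(X=j) = C(n,j)·p₀^j·(1−p₀)^(n−j); p = Σ P(X=j) over j with P(X=j) ≤ P(X=3)
p-value (two-sided) = 0.34375
At α=0.1: p ≥ α → fail to reject H₀

reject H₀: no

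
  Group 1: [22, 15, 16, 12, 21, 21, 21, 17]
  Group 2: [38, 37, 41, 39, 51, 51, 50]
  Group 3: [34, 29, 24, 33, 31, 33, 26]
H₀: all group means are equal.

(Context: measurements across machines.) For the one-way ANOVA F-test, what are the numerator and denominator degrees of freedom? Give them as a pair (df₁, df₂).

k = 3 groups, N = 22 total
df = (k−1, N−k) = (3−1, 22−3) = (2, 19)

degrees of freedom = [2, 19]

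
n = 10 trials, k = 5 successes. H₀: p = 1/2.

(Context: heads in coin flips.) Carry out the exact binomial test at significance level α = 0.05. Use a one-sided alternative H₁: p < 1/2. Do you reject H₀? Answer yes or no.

reject H₀: no

Exact binomial: n=10, k=5, p₀=1/2=0.5000
P(X≤5) from Σ C(n,i)·p₀^i·(1−p₀)^(n−i)
p-value (one-sided, H₁ less) = 0.62305
At α=0.05: p ≥ α → fail to reject H₀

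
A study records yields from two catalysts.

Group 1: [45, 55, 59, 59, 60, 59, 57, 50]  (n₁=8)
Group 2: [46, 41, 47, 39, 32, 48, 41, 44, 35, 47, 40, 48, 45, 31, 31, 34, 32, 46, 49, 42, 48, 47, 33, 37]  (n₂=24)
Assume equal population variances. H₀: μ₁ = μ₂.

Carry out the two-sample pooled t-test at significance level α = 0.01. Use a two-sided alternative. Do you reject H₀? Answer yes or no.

reject H₀: yes

x̄₁=55.500, s₁=5.345, n₁=8
x̄₂=40.958, s₂=6.348, n₂=24
s_p² = [7·5.345² + 23·6.348²]/30 = 37.5653
SE = √(s_p²·(1/8+1/24)) = 2.5022
t = (55.500−40.958)/2.5022 = 5.8116
df = 30
p-value (two-sided) = 0.00000
At α=0.01: p < α → reject H₀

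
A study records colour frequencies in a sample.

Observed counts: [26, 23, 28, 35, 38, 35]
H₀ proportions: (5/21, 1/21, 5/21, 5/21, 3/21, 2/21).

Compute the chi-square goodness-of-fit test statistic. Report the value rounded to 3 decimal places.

n = 185; E_i = n·p_i = [44.05, 8.81, 44.05, 44.05, 26.43, 17.62]
χ² = (26−44.05)²/44.05 + (23−8.81)²/8.81 + (28−44.05)²/44.05 + (35−44.05)²/44.05 + (38−26.43)²/26.43 + (35−17.62)²/17.62 = 60.1703
df = 5

test statistic = 60.170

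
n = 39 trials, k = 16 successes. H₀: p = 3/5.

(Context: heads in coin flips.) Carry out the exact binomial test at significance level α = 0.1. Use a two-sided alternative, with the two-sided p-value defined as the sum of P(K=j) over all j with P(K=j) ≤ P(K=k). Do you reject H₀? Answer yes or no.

Exact binomial: n=39, k=16, p₀=3/5=0.6000
P(X=j) = C(n,j)·p₀^j·(1−p₀)^(n−j); p = Σ P(X=j) over j with P(X=j) ≤ P(X=16)
p-value (two-sided) = 0.02104
At α=0.1: p < α → reject H₀

reject H₀: yes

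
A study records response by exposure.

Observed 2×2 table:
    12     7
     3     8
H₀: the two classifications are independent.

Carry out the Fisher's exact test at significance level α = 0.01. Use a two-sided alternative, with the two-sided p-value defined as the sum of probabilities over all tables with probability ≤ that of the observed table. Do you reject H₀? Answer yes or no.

reject H₀: no

Margins: r₁=19, r₂=11, c₁=15, c₂=15, n=30
p_obs = C(19,12)·C(11,3)/C(30,15); sum pmf over tables with pmf ≤ p_obs
p-value (two-sided) = 0.12814
At α=0.01: p ≥ α → fail to reject H₀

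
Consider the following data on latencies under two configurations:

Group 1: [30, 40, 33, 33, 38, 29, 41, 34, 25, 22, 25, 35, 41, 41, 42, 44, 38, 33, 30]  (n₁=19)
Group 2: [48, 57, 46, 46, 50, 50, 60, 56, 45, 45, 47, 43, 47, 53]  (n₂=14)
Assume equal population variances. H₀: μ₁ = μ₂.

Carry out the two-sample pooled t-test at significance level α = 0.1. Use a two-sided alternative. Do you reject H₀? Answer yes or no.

reject H₀: yes

x̄₁=34.421, s₁=6.423, n₁=19
x̄₂=49.500, s₂=5.140, n₂=14
s_p² = [18·6.423² + 13·5.140²]/31 = 35.0365
SE = √(s_p²·(1/19+1/14)) = 2.0849
t = (34.421−49.500)/2.0849 = -7.2326
df = 31
p-value (two-sided) = 0.00000
At α=0.1: p < α → reject H₀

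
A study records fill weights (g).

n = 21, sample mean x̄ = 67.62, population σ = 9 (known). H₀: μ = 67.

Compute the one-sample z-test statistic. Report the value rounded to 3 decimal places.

test statistic = 0.316

SE = σ/√n = 9/√21 = 1.9640
z = (x̄−μ₀)/SE = (67.62−67)/1.9640 = 0.3157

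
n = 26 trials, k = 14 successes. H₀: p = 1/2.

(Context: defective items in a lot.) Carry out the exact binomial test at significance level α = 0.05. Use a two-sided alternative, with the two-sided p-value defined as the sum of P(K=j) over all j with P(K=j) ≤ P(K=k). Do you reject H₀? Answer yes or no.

reject H₀: no

Exact binomial: n=26, k=14, p₀=1/2=0.5000
P(X=j) = C(n,j)·p₀^j·(1−p₀)^(n−j); p = Σ P(X=j) over j with P(X=j) ≤ P(X=14)
p-value (two-sided) = 0.84502
At α=0.05: p ≥ α → fail to reject H₀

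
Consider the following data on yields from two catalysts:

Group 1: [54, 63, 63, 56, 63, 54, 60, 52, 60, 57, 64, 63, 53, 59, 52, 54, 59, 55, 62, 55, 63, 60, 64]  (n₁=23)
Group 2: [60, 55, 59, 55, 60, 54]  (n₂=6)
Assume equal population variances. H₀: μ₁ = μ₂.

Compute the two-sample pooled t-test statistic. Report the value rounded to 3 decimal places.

test statistic = 0.718

x̄₁=58.478, s₁=4.209, n₁=23
x̄₂=57.167, s₂=2.787, n₂=6
s_p² = [22·4.209² + 5·2.787²]/27 = 15.8731
SE = √(s_p²·(1/23+1/6)) = 1.8264
t = (58.478−57.167)/1.8264 = 0.7181
df = 27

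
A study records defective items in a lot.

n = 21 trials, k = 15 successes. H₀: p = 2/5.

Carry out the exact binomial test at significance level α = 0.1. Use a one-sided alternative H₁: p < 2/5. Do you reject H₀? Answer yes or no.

Exact binomial: n=21, k=15, p₀=2/5=0.4000
P(X≤15) from Σ C(n,i)·p₀^i·(1−p₀)^(n−i)
p-value (one-sided, H₁ less) = 0.99917
At α=0.1: p ≥ α → fail to reject H₀

reject H₀: no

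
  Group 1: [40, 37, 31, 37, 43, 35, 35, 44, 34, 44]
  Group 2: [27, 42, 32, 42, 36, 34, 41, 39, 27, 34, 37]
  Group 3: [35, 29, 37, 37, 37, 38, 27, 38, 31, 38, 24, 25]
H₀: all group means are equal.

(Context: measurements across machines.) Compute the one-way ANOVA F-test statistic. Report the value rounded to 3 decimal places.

Group means [38.00, 35.55, 33.00], grand mean 35.364
SSB = Σnᵢ(x̄ᵢ−x̄)² = 136.909; SSW = ΣΣ(x−x̄ᵢ)² = 804.727
MSB = 136.909/2 = 68.4545; MSW = 804.727/30 = 26.8242
F = MSB/MSW = 2.5520
df = (2, 30)

test statistic = 2.552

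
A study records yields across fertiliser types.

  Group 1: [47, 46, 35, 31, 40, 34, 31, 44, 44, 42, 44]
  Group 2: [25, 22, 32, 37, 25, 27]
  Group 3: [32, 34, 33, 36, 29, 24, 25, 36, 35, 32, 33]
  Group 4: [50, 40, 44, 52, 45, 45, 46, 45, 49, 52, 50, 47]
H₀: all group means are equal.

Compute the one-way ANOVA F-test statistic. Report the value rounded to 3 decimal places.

Group means [39.82, 28.00, 31.73, 47.08], grand mean 38.000
SSB = Σnᵢ(x̄ᵢ−x̄)² = 2059.265; SSW = ΣΣ(x−x̄ᵢ)² = 822.735
MSB = 2059.265/3 = 686.4217; MSW = 822.735/36 = 22.8537
F = MSB/MSW = 30.0354
df = (3, 36)

test statistic = 30.035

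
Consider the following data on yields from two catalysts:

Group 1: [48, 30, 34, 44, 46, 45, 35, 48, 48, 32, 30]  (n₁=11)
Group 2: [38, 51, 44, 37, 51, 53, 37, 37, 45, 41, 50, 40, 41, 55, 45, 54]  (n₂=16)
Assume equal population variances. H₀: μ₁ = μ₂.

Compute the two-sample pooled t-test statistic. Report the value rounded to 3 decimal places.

test statistic = -1.794

x̄₁=40.000, s₁=7.707, n₁=11
x̄₂=44.938, s₂=6.537, n₂=16
s_p² = [10·7.707² + 15·6.537²]/25 = 49.3975
SE = √(s_p²·(1/11+1/16)) = 2.7528
t = (40.000−44.938)/2.7528 = -1.7936
df = 25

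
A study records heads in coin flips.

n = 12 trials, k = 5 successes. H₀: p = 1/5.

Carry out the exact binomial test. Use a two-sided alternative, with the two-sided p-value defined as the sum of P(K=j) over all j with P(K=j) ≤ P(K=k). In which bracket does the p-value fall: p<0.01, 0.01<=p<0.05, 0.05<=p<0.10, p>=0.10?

p-value bracket: 0.05<=p<0.10

Exact binomial: n=12, k=5, p₀=1/5=0.2000
P(X=j) = C(n,j)·p₀^j·(1−p₀)^(n−j); p = Σ P(X=j) over j with P(X=j) ≤ P(X=5)
p-value (two-sided) = 0.07256
→ bracket: 0.05<=p<0.10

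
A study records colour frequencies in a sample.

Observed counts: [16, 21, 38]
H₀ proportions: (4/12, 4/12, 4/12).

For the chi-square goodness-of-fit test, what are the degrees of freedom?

degrees of freedom = 2

df = k − 1 = 3 − 1 = 2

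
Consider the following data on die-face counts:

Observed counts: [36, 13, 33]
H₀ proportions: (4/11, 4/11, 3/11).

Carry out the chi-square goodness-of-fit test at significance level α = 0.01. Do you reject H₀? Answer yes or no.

reject H₀: yes

n = 82; E_i = n·p_i = [29.82, 29.82, 22.36]
χ² = (36−29.82)²/29.82 + (13−29.82)²/29.82 + (33−22.36)²/22.36 = 15.8262
df = 2
p-value (upper-tail) = 0.00037
At α=0.01: p < α → reject H₀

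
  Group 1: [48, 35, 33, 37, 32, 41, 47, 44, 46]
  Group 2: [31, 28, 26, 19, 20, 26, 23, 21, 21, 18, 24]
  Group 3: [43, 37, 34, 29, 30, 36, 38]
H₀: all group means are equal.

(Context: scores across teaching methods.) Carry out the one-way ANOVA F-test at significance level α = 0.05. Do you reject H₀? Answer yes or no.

Group means [40.33, 23.36, 35.29], grand mean 32.111
SSB = Σnᵢ(x̄ᵢ−x̄)² = 1520.693; SSW = ΣΣ(x−x̄ᵢ)² = 615.974
MSB = 1520.693/2 = 760.3463; MSW = 615.974/24 = 25.6656
F = MSB/MSW = 29.6251
df = (2, 24)
p-value (upper-tail) = 0.00000
At α=0.05: p < α → reject H₀

reject H₀: yes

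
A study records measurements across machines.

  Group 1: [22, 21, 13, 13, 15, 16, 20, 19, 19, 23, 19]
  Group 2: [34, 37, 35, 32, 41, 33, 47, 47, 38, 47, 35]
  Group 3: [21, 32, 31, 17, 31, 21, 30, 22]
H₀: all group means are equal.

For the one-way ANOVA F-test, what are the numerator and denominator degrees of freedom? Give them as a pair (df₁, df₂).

k = 3 groups, N = 30 total
df = (k−1, N−k) = (3−1, 30−3) = (2, 27)

degrees of freedom = [2, 27]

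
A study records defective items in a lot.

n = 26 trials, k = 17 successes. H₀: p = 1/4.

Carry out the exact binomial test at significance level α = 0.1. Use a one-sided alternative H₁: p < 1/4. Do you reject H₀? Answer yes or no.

reject H₀: no

Exact binomial: n=26, k=17, p₀=1/4=0.2500
P(X≤17) from Σ C(n,i)·p₀^i·(1−p₀)^(n−i)
p-value (one-sided, H₁ less) = 1.00000
At α=0.1: p ≥ α → fail to reject H₀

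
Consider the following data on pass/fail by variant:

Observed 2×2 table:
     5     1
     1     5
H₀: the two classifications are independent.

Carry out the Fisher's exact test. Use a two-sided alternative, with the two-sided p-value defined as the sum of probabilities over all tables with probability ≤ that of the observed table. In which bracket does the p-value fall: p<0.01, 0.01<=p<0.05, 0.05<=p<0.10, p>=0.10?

p-value bracket: 0.05<=p<0.10

Margins: r₁=6, r₂=6, c₁=6, c₂=6, n=12
p_obs = C(6,5)·C(6,1)/C(12,6); sum pmf over tables with pmf ≤ p_obs
p-value (two-sided) = 0.08009
→ bracket: 0.05<=p<0.10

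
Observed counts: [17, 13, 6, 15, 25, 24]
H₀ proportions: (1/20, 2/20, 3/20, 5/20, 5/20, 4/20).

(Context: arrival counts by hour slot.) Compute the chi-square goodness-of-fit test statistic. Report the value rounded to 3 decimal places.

n = 100; E_i = n·p_i = [5.00, 10.00, 15.00, 25.00, 25.00, 20.00]
χ² = (17−5.00)²/5.00 + (13−10.00)²/10.00 + (6−15.00)²/15.00 + (15−25.00)²/25.00 + (25−25.00)²/25.00 + (24−20.00)²/20.00 = 39.9000
df = 5

test statistic = 39.900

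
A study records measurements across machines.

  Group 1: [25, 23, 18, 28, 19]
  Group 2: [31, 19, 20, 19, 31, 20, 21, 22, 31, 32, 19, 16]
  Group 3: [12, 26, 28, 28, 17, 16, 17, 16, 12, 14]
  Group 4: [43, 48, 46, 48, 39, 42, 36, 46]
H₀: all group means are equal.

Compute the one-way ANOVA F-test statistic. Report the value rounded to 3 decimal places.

Group means [22.60, 23.42, 18.60, 43.50], grand mean 26.514
SSB = Σnᵢ(x̄ᵢ−x̄)² = 3126.226; SSW = ΣΣ(x−x̄ᵢ)² = 950.517
MSB = 3126.226/3 = 1042.0754; MSW = 950.517/31 = 30.6618
F = MSB/MSW = 33.9861
df = (3, 31)

test statistic = 33.986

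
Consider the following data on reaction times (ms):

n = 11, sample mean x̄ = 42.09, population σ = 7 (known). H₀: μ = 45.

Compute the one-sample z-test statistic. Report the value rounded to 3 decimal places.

SE = σ/√n = 7/√11 = 2.1106
z = (x̄−μ₀)/SE = (42.09−45)/2.1106 = -1.3788

test statistic = -1.379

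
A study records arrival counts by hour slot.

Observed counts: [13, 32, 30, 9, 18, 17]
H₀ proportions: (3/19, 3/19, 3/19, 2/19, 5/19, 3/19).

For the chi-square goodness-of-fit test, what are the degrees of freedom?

degrees of freedom = 5

df = k − 1 = 6 − 1 = 5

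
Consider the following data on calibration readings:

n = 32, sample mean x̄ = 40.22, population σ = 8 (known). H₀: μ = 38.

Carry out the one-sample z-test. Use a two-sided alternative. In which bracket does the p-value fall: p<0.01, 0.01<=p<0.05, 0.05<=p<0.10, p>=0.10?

p-value bracket: p>=0.10

SE = σ/√n = 8/√32 = 1.4142
z = (x̄−μ₀)/SE = (40.22−38)/1.4142 = 1.5698
p-value (two-sided) = 0.11647
→ bracket: p>=0.10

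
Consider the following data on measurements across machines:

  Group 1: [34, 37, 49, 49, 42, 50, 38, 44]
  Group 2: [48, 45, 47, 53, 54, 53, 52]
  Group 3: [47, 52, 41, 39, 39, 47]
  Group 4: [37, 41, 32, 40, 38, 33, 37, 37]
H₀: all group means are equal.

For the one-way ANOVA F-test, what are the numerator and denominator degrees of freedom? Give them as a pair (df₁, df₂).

degrees of freedom = [3, 25]

k = 4 groups, N = 29 total
df = (k−1, N−k) = (4−1, 29−4) = (3, 25)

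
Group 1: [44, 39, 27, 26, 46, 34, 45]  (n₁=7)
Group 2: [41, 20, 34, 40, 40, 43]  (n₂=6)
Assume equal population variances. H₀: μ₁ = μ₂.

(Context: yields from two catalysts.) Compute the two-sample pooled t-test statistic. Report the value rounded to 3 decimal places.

x̄₁=37.286, s₁=8.440, n₁=7
x̄₂=36.333, s₂=8.548, n₂=6
s_p² = [6·8.440² + 5·8.548²]/11 = 72.0693
SE = √(s_p²·(1/7+1/6)) = 4.7230
t = (37.286−36.333)/4.7230 = 0.2016
df = 11

test statistic = 0.202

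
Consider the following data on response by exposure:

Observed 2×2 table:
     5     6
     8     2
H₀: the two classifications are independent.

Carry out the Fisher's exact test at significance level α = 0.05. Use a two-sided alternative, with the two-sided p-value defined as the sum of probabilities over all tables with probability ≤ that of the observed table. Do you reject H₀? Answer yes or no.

reject H₀: no

Margins: r₁=11, r₂=10, c₁=13, c₂=8, n=21
p_obs = C(11,5)·C(10,8)/C(21,13); sum pmf over tables with pmf ≤ p_obs
p-value (two-sided) = 0.18266
At α=0.05: p ≥ α → fail to reject H₀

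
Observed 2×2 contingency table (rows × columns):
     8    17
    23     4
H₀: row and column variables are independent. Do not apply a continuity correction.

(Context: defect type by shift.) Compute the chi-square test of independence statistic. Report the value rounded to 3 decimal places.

test statistic = 15.251

Row totals [25, 27], col totals [31, 21], n=52
χ² = (8−14.90)²/14.90 + (17−10.10)²/10.10 + (23−16.10)²/16.10 + (4−10.90)²/10.90 = 15.2513
df = 1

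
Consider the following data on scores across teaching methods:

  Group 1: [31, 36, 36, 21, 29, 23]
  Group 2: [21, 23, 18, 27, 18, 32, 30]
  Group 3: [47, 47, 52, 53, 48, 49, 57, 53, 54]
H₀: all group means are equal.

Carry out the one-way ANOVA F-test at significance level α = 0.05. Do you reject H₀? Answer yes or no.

Group means [29.33, 24.14, 51.11], grand mean 36.591
SSB = Σnᵢ(x̄ᵢ−x̄)² = 3298.239; SSW = ΣΣ(x−x̄ᵢ)² = 491.079
MSB = 3298.239/2 = 1649.1194; MSW = 491.079/19 = 25.8463
F = MSB/MSW = 63.8049
df = (2, 19)
p-value (upper-tail) = 0.00000
At α=0.05: p < α → reject H₀

reject H₀: yes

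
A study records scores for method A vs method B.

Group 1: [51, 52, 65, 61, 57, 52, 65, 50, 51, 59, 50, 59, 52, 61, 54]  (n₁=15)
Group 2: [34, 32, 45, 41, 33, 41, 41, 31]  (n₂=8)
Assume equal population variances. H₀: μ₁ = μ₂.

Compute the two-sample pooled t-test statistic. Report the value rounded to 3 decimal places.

x̄₁=55.933, s₁=5.378, n₁=15
x̄₂=37.250, s₂=5.312, n₂=8
s_p² = [14·5.378² + 7·5.312²]/21 = 28.6873
SE = √(s_p²·(1/15+1/8)) = 2.3449
t = (55.933−37.250)/2.3449 = 7.9678
df = 21

test statistic = 7.968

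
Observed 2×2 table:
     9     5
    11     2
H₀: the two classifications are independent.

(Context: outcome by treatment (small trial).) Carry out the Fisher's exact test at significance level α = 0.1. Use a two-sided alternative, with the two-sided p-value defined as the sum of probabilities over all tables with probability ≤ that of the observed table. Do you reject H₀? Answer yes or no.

Margins: r₁=14, r₂=13, c₁=20, c₂=7, n=27
p_obs = C(14,9)·C(13,11)/C(27,20); sum pmf over tables with pmf ≤ p_obs
p-value (two-sided) = 0.38454
At α=0.1: p ≥ α → fail to reject H₀

reject H₀: no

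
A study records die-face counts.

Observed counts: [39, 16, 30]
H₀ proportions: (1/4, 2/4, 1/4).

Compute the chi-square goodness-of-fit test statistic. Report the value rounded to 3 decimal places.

test statistic = 34.953

n = 85; E_i = n·p_i = [21.25, 42.50, 21.25]
χ² = (39−21.25)²/21.25 + (16−42.50)²/42.50 + (30−21.25)²/21.25 = 34.9529
df = 2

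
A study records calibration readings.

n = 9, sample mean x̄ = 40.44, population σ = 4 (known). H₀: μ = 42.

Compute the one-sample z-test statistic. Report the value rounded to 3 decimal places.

SE = σ/√n = 4/√9 = 1.3333
z = (x̄−μ₀)/SE = (40.44−42)/1.3333 = -1.1700

test statistic = -1.170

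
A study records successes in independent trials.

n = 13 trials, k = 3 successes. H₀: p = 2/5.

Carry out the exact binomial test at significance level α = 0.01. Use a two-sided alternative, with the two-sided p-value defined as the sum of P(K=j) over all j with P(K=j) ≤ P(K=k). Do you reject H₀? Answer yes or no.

Exact binomial: n=13, k=3, p₀=2/5=0.4000
P(X=j) = C(n,j)·p₀^j·(1−p₀)^(n−j); p = Σ P(X=j) over j with P(X=j) ≤ P(X=3)
p-value (two-sided) = 0.26625
At α=0.01: p ≥ α → fail to reject H₀

reject H₀: no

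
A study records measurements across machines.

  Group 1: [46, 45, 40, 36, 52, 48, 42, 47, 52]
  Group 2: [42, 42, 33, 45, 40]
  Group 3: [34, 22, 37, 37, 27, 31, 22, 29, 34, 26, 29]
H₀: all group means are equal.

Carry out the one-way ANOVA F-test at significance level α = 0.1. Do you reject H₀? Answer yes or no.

reject H₀: yes

Group means [45.33, 40.40, 29.82], grand mean 37.520
SSB = Σnᵢ(x̄ᵢ−x̄)² = 1243.404; SSW = ΣΣ(x−x̄ᵢ)² = 592.836
MSB = 1243.404/2 = 621.7018; MSW = 592.836/22 = 26.9471
F = MSB/MSW = 23.0712
df = (2, 22)
p-value (upper-tail) = 0.00000
At α=0.1: p < α → reject H₀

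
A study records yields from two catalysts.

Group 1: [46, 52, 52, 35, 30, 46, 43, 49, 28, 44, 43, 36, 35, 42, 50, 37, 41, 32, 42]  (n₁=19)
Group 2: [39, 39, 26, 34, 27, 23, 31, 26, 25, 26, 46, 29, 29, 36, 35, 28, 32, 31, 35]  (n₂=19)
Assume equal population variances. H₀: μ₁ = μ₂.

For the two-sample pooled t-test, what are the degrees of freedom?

degrees of freedom = 36

df = n₁ + n₂ − 2 = 19 + 19 − 2 = 36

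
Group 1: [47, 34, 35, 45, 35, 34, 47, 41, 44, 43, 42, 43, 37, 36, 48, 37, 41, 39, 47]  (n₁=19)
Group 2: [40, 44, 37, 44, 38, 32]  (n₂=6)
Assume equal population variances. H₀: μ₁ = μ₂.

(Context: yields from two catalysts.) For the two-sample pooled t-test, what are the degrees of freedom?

degrees of freedom = 23

df = n₁ + n₂ − 2 = 19 + 6 − 2 = 23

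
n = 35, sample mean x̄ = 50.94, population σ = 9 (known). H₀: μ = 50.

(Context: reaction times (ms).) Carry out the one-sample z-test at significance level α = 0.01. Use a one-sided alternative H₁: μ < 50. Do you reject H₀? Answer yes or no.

SE = σ/√n = 9/√35 = 1.5213
z = (x̄−μ₀)/SE = (50.94−50)/1.5213 = 0.6179
p-value (one-sided, H₁ less) = 0.73168
At α=0.01: p ≥ α → fail to reject H₀

reject H₀: no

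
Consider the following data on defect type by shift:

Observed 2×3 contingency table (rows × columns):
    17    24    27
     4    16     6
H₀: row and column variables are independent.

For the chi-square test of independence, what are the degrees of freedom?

degrees of freedom = 2

df = (r−1)(c−1) = (2−1)·(3−1) = 2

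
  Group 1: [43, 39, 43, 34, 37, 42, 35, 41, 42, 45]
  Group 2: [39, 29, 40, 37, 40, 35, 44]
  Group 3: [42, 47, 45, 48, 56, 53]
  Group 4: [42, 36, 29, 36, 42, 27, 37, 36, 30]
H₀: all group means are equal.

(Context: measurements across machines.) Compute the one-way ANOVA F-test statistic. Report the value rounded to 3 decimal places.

test statistic = 10.396

Group means [40.10, 37.71, 48.50, 35.00], grand mean 39.719
SSB = Σnᵢ(x̄ᵢ−x̄)² = 692.640; SSW = ΣΣ(x−x̄ᵢ)² = 621.829
MSB = 692.640/3 = 230.8801; MSW = 621.829/28 = 22.2082
F = MSB/MSW = 10.3962
df = (3, 28)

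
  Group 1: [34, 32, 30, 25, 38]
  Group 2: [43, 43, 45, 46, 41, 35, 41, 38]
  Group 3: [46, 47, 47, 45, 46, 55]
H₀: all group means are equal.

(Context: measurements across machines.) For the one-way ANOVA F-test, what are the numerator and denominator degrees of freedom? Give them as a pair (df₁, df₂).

degrees of freedom = [2, 16]

k = 3 groups, N = 19 total
df = (k−1, N−k) = (3−1, 19−3) = (2, 16)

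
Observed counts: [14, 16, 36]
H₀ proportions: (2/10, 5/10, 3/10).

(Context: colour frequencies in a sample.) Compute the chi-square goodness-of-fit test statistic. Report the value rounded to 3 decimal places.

n = 66; E_i = n·p_i = [13.20, 33.00, 19.80]
χ² = (14−13.20)²/13.20 + (16−33.00)²/33.00 + (36−19.80)²/19.80 = 22.0606
df = 2

test statistic = 22.061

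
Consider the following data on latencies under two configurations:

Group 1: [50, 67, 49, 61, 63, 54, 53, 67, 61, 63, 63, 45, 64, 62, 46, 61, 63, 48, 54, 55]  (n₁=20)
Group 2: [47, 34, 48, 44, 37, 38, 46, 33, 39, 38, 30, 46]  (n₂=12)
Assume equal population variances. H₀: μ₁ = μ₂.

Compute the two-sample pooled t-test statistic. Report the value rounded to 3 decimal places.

x̄₁=57.450, s₁=7.104, n₁=20
x̄₂=40.000, s₂=6.060, n₂=12
s_p² = [19·7.104² + 11·6.060²]/30 = 45.4317
SE = √(s_p²·(1/20+1/12)) = 2.4612
t = (57.450−40.000)/2.4612 = 7.0900
df = 30

test statistic = 7.090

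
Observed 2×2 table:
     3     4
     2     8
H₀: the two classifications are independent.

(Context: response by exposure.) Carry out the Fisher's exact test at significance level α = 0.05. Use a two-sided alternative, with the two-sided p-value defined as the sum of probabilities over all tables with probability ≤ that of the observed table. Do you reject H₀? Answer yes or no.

Margins: r₁=7, r₂=10, c₁=5, c₂=12, n=17
p_obs = C(7,3)·C(10,2)/C(17,5); sum pmf over tables with pmf ≤ p_obs
p-value (two-sided) = 0.59276
At α=0.05: p ≥ α → fail to reject H₀

reject H₀: no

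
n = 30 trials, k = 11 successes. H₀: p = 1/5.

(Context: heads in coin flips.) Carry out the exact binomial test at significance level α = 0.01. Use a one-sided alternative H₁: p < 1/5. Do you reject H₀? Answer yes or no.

reject H₀: no

Exact binomial: n=30, k=11, p₀=1/5=0.2000
P(X≤11) from Σ C(n,i)·p₀^i·(1−p₀)^(n−i)
p-value (one-sided, H₁ less) = 0.99051
At α=0.01: p ≥ α → fail to reject H₀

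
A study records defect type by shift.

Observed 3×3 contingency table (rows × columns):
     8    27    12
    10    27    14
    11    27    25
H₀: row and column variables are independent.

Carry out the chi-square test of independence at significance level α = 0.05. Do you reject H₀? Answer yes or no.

reject H₀: no

Row totals [47, 51, 63], col totals [29, 81, 51], n=161
χ² = (8−8.47)²/8.47 + (27−23.65)²/23.65 + (12−14.89)²/14.89 + (10−9.19)²/9.19 + (27−25.66)²/25.66 + (14−16.16)²/16.16 + (11−11.35)²/11.35 + (27−31.70)²/31.70 + (25−19.96)²/19.96 = 3.4723
df = 4
p-value (upper-tail) = 0.48210
At α=0.05: p ≥ α → fail to reject H₀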